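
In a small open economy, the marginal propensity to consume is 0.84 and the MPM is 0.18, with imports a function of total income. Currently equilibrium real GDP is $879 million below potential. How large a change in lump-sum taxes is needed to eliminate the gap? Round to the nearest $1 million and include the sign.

−$356 million

Spending multiplier = 1/(1 − c + m) = 1/(1 − 0.84 + 0.18) = 1/0.34 ≈ 2.941.
Tax multiplier = −c·k = −0.84/0.34 ≈ −2.471. Need ΔY = +$879 million, so ΔT = ΔY/(−c·k) = −(+$879 million) × 0.34 / 0.84 ≈ −$356 million.
The government should cut lump-sum taxes by $356 million.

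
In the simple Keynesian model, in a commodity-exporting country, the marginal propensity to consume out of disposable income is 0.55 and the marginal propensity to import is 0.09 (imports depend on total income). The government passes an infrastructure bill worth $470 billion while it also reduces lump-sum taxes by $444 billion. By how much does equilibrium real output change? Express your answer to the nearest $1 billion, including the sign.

+$1,323 billion

Expenditure multiplier = 1/(1 − c + m) = 1/(1 − 0.55 + 0.09) = 1/0.54 ≈ 1.852.
ΔG contributes k·ΔG = (+$470 billion) / 0.54 ≈ +$870.4 billion.
ΔT of −$444 billion changes first-round spending by −c·ΔT = +$244.2 billion, contributing k·(−c·ΔT) = (+$244.2 billion) / 0.54 ≈ +$452.2 billion.
Net ΔY = k(ΔG − c·ΔT) = (+$714.2 billion) / 0.54 ≈ +$1,323 billion.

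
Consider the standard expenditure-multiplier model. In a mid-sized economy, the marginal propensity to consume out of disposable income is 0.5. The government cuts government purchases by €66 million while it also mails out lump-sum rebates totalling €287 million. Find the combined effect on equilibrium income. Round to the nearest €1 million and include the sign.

Expenditure multiplier = 1/(1 − MPC) = 1/(1 − 0.5) = 1/0.5 = 2.
ΔG contributes k·ΔG = (−€66 million) / 0.5 = −€132 million.
ΔT of −€287 million changes first-round spending by −c·ΔT = +€143.5 million, contributing k·(−c·ΔT) = (+€143.5 million) / 0.5 = +€287 million.
Net ΔY = k(ΔG − c·ΔT) = (+€77.5 million) / 0.5 = +€155 million.

+€155 million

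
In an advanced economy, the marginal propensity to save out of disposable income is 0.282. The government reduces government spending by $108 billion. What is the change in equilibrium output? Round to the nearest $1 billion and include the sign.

MPC = 1 − MPS = 1 − 0.282 = 0.718.
Government-spending multiplier = 1/(1 − MPC) = 1/(1 − 0.718) = 1/0.282 ≈ 3.546.
ΔY = k × ΔG = (−$108 billion) / 0.282 ≈ −$383 billion.

−$383 billion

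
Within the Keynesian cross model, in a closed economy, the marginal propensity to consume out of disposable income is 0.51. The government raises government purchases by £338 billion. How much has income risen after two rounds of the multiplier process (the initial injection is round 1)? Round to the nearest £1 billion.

Round 1 adds ΔG = £338 billion; each later round is MPC = 0.51 times the previous.
After 2 rounds: 338 + 172.38 = ΔG·(1 − c^2)/(1 − c) = 338 × (1 − 0.2601)/0.49 ≈ £510 billion.

£510 billion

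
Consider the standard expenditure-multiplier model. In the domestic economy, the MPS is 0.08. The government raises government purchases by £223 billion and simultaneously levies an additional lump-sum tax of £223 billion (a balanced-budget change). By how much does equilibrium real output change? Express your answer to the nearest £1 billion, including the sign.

MPC = 1 − MPS = 1 − 0.08 = 0.92.
Expenditure multiplier = 1/(1 − MPC) = 1/(1 − 0.92) = 1/0.08 = 12.5.
ΔG contributes k·ΔG = (+£223 billion) / 0.08 = +£2,787.5 billion.
ΔT of +£223 billion changes first-round spending by −c·ΔT = −£205.16 billion, contributing k·(−c·ΔT) = (−£205.16 billion) / 0.08 = −£2,564.5 billion.
With ΔG = ΔT and no other leakages, the balanced-budget multiplier is 1, so ΔY = ΔG = +£223 billion.

+£223 billion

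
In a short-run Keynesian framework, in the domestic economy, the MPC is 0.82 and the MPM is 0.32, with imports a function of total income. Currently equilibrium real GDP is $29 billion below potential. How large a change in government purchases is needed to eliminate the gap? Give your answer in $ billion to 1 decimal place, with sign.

+$14.5 billion

Spending multiplier = 1/(1 − c + m) = 1/(1 − 0.82 + 0.32) = 1/0.5 = 2.
Need ΔY = +$29 billion, so ΔG = ΔY/k = (+$29 billion) × 0.5 = +$14.5 billion.
The government should increase government purchases by $14.5 billion.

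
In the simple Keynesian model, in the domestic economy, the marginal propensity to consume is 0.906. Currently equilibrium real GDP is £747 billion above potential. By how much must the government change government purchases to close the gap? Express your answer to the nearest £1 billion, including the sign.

−£70 billion

Spending multiplier = 1/(1 − MPC) = 1/(1 − 0.906) = 1/0.094 ≈ 10.638.
Need ΔY = −£747 billion, so ΔG = ΔY/k = (−£747 billion) × 0.094 ≈ −£70 billion.
The government should cut government purchases by £70 billion.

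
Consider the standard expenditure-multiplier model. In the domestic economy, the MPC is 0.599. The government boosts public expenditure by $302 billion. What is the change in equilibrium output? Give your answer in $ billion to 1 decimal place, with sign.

+$753.1 billion

Expenditure multiplier = 1/(1 − MPC) = 1/(1 − 0.599) = 1/0.401 ≈ 2.494.
ΔY = k × ΔG = (+$302 billion) / 0.401 ≈ +$753.1 billion.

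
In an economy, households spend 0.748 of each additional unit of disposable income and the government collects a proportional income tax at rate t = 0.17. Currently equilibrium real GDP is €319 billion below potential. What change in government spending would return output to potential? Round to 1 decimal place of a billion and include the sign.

+€121.0 billion

Spending multiplier = 1/(1 − c(1−t)) = 1/(1 − 0.748×0.83) = 1/0.37916 ≈ 2.637.
Need ΔY = +€319 billion, so ΔG = ΔY/k = (+€319 billion) × 0.37916 ≈ +€121 billion.
The government should increase government spending by €121 billion.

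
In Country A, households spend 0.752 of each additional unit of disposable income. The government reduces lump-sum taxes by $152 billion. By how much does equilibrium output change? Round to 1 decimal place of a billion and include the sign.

+$460.9 billion

A lump-sum tax change of −$152 billion shifts disposable income by +$152 billion; first-round consumption changes by −c × ΔT = −0.752 × (−$152 billion) = +$114.304 billion.
Expenditure multiplier = 1/(1 − MPC) = 1/(1 − 0.752) = 1/0.248 ≈ 4.032.
The tax multiplier is −c × k ≈ −3.032, so ΔY = k × (−c·ΔT) = (+$114.304 billion) / 0.248 ≈ +$460.9 billion.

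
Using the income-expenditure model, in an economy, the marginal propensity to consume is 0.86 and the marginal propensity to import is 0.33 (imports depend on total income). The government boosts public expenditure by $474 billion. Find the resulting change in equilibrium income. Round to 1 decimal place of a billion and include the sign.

Expenditure multiplier = 1/(1 − c + m) = 1/(1 − 0.86 + 0.33) = 1/0.47 ≈ 2.128.
ΔY = k × ΔG = (+$474 billion) / 0.47 ≈ +$1,008.5 billion.

+$1,008.5 billion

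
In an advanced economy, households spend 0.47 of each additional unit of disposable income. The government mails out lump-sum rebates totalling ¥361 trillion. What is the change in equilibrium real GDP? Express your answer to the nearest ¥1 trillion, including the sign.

A lump-sum tax change of −¥361 trillion shifts disposable income by +¥361 trillion; first-round consumption changes by −c × ΔT = −0.47 × (−¥361 trillion) = +¥169.67 trillion.
Expenditure multiplier = 1/(1 − MPC) = 1/(1 − 0.47) = 1/0.53 ≈ 1.887.
The tax multiplier is −c × k ≈ −0.887, so ΔY = k × (−c·ΔT) = (+¥169.67 trillion) / 0.53 ≈ +¥320 trillion.

+¥320 trillion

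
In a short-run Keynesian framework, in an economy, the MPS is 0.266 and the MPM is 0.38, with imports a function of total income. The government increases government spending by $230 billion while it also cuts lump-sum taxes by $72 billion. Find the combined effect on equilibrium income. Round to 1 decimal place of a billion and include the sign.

+$437.8 billion

MPC = 1 − MPS = 1 − 0.266 = 0.734.
Expenditure multiplier = 1/(1 − c + m) = 1/(1 − 0.734 + 0.38) = 1/0.646 ≈ 1.548.
ΔG contributes k·ΔG = (+$230 billion) / 0.646 ≈ +$356 billion.
ΔT of −$72 billion changes first-round spending by −c·ΔT = +$52.848 billion, contributing k·(−c·ΔT) = (+$52.848 billion) / 0.646 ≈ +$81.8 billion.
Net ΔY = k(ΔG − c·ΔT) = (+$282.848 billion) / 0.646 ≈ +$437.8 billion.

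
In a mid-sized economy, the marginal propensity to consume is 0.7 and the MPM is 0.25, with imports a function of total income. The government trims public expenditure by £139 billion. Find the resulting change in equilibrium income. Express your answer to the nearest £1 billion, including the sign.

−£253 billion

Spending multiplier = 1/(1 − c + m) = 1/(1 − 0.7 + 0.25) = 1/0.55 ≈ 1.818.
ΔY = k × ΔG = (−£139 billion) / 0.55 ≈ −£253 billion.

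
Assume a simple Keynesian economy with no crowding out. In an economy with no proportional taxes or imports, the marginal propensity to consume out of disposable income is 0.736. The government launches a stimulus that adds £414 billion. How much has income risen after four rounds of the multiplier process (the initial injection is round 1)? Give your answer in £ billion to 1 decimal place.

£1,108.0 billion

Round 1 adds ΔG = £414 billion; each later round is MPC = 0.736 times the previous.
After 4 rounds: 414 + 304.704 + 224.262144 + 165.056937984 = ΔG·(1 − c^4)/(1 − c) = 414 × (1 − 0.293434556416)/0.264 ≈ £1,108 billion.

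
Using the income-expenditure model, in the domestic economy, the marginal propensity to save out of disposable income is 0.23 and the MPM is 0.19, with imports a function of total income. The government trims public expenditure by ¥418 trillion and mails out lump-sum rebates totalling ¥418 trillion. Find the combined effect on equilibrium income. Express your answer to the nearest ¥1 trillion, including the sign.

MPC = 1 − MPS = 1 − 0.23 = 0.77.
Expenditure multiplier = 1/(1 − c + m) = 1/(1 − 0.77 + 0.19) = 1/0.42 ≈ 2.381.
ΔG contributes k·ΔG = (−¥418 trillion) / 0.42 ≈ −¥995.2 trillion.
ΔT of −¥418 trillion changes first-round spending by −c·ΔT = +¥321.86 trillion, contributing k·(−c·ΔT) = (+¥321.86 trillion) / 0.42 ≈ +¥766.3 trillion.
Net ΔY = k(ΔG − c·ΔT) = (−¥96.14 trillion) / 0.42 ≈ −¥229 trillion.

−¥229 trillion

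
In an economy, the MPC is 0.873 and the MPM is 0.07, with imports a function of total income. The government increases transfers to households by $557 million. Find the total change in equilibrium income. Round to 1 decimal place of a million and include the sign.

The transfer change shifts disposable income by +$557 million, so first-round consumption changes by c·ΔTR = 0.873 × (+$557 million) = +$486.261 million.
Expenditure multiplier = 1/(1 − c + m) = 1/(1 − 0.873 + 0.07) = 1/0.197 ≈ 5.076.
The transfer multiplier is c × k ≈ 4.431, so ΔY = k × (c·ΔTR) = (+$486.261 million) / 0.197 ≈ +$2,468.3 million.

+$2,468.3 million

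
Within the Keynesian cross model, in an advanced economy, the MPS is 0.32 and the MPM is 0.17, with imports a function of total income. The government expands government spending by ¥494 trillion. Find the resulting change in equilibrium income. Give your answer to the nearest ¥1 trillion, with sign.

+¥1,008 trillion

MPC = 1 − MPS = 1 − 0.32 = 0.68.
Expenditure multiplier = 1/(1 − c + m) = 1/(1 − 0.68 + 0.17) = 1/0.49 ≈ 2.041.
ΔY = k × ΔG = (+¥494 trillion) / 0.49 ≈ +¥1,008 trillion.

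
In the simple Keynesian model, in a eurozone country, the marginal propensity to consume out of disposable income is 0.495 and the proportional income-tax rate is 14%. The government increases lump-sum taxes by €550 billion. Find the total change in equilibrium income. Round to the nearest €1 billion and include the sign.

−€474 billion

A lump-sum tax change of +€550 billion shifts disposable income by −€550 billion; first-round consumption changes by −c × ΔT = −0.495 × (+€550 billion) = −€272.25 billion.
Expenditure multiplier = 1/(1 − c(1−t)) = 1/(1 − 0.495×0.86) = 1/0.5743 ≈ 1.741.
The tax multiplier is −c × k ≈ −0.862, so ΔY = k × (−c·ΔT) = (−€272.25 billion) / 0.5743 ≈ −€474 billion.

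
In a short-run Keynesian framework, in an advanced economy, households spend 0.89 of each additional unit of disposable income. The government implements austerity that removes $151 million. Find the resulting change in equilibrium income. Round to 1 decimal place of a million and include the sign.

Expenditure multiplier = 1/(1 − MPC) = 1/(1 − 0.89) = 1/0.11 ≈ 9.091.
ΔY = k × ΔG = (−$151 million) / 0.11 ≈ −$1,372.7 million.

−$1,372.7 million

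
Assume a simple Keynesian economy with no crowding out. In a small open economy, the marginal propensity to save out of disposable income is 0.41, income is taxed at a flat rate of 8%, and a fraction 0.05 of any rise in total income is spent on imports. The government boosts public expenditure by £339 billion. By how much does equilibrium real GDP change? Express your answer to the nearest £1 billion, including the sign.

MPC = 1 − MPS = 1 − 0.41 = 0.59.
Spending multiplier = 1/(1 − c(1−t) + m) = 1/(1 − 0.59×0.92 + 0.05) = 1/0.5072 ≈ 1.972.
ΔY = k × ΔG = (+£339 billion) / 0.5072 ≈ +£668 billion.

+£668 billion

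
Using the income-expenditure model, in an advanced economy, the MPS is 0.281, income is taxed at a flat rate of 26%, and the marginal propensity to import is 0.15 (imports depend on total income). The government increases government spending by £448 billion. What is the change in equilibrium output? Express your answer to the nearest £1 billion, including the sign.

+£725 billion

MPC = 1 − MPS = 1 − 0.281 = 0.719.
Government-spending multiplier = 1/(1 − c(1−t) + m) = 1/(1 − 0.719×0.74 + 0.15) = 1/0.61794 ≈ 1.618.
ΔY = k × ΔG = (+£448 billion) / 0.61794 ≈ +£725 billion.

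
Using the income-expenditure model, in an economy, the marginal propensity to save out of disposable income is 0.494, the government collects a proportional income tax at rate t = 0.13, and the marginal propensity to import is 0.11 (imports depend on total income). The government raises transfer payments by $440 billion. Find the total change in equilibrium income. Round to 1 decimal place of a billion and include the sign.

+$332.4 billion

MPC = 1 − MPS = 1 − 0.494 = 0.506.
The transfer change shifts disposable income by +$440 billion, so first-round consumption changes by c·ΔTR = 0.506 × (+$440 billion) = +$222.64 billion.
Expenditure multiplier = 1/(1 − c(1−t) + m) = 1/(1 − 0.506×0.87 + 0.11) = 1/0.66978 ≈ 1.493.
The transfer multiplier is c × k ≈ 0.755, so ΔY = k × (c·ΔTR) = (+$222.64 billion) / 0.66978 ≈ +$332.4 billion.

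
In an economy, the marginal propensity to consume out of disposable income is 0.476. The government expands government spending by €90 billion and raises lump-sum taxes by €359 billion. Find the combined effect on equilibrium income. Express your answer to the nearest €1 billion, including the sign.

−€154 billion

Expenditure multiplier = 1/(1 − MPC) = 1/(1 − 0.476) = 1/0.524 ≈ 1.908.
ΔG contributes k·ΔG = (+€90 billion) / 0.524 ≈ +€171.8 billion.
ΔT of +€359 billion changes first-round spending by −c·ΔT = −€170.884 billion, contributing k·(−c·ΔT) = (−€170.884 billion) / 0.524 ≈ −€326.1 billion.
Net ΔY = k(ΔG − c·ΔT) = (−€80.884 billion) / 0.524 ≈ −€154 billion.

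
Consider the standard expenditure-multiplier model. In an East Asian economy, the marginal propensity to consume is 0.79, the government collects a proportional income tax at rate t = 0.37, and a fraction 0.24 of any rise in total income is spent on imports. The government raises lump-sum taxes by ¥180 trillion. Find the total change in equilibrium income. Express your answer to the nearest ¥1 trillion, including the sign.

A lump-sum tax change of +¥180 trillion shifts disposable income by −¥180 trillion; first-round consumption changes by −c × ΔT = −0.79 × (+¥180 trillion) = −¥142.2 trillion.
Expenditure multiplier = 1/(1 − c(1−t) + m) = 1/(1 − 0.79×0.63 + 0.24) = 1/0.7423 ≈ 1.347.
The tax multiplier is −c × k ≈ −1.064, so ΔY = k × (−c·ΔT) = (−¥142.2 trillion) / 0.7423 ≈ −¥192 trillion.

−¥192 trillion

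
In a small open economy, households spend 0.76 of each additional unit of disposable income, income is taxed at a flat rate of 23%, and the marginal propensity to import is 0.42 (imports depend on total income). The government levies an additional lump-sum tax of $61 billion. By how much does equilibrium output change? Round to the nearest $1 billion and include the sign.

−$56 billion

A lump-sum tax change of +$61 billion shifts disposable income by −$61 billion; first-round consumption changes by −c × ΔT = −0.76 × (+$61 billion) = −$46.36 billion.
Expenditure multiplier = 1/(1 − c(1−t) + m) = 1/(1 − 0.76×0.77 + 0.42) = 1/0.8348 ≈ 1.198.
The tax multiplier is −c × k ≈ −0.91, so ΔY = k × (−c·ΔT) = (−$46.36 billion) / 0.8348 ≈ −$56 billion.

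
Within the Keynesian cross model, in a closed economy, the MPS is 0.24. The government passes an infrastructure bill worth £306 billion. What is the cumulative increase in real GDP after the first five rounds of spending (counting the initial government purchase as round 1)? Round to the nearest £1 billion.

MPC = 1 − MPS = 1 − 0.24 = 0.76.
Round 1 adds ΔG = £306 billion; each later round is MPC = 0.76 times the previous.
After 5 rounds: 306 + 232.56 + 176.7456 + 134.326656 + 102.08825856 = ΔG·(1 − c^5)/(1 − c) = 306 × (1 − 0.2535525376)/0.24 ≈ £952 billion.

£952 billion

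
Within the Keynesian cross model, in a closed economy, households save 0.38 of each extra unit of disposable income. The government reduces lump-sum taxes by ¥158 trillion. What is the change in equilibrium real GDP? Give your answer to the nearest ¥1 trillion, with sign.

+¥258 trillion

MPC = 1 − MPS = 1 − 0.38 = 0.62.
A lump-sum tax change of −¥158 trillion shifts disposable income by +¥158 trillion; first-round consumption changes by −c × ΔT = −0.62 × (−¥158 trillion) = +¥97.96 trillion.
Expenditure multiplier = 1/(1 − MPC) = 1/(1 − 0.62) = 1/0.38 ≈ 2.632.
The tax multiplier is −c × k ≈ −1.632, so ΔY = k × (−c·ΔT) = (+¥97.96 trillion) / 0.38 ≈ +¥258 trillion.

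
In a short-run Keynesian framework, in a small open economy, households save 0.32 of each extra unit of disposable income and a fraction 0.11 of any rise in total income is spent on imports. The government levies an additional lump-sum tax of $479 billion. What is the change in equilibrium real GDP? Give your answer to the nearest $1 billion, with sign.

−$757 billion

MPC = 1 − MPS = 1 − 0.32 = 0.68.
A lump-sum tax change of +$479 billion shifts disposable income by −$479 billion; first-round consumption changes by −c × ΔT = −0.68 × (+$479 billion) = −$325.72 billion.
Expenditure multiplier = 1/(1 − c + m) = 1/(1 − 0.68 + 0.11) = 1/0.43 ≈ 2.326.
The tax multiplier is −c × k ≈ −1.581, so ΔY = k × (−c·ΔT) = (−$325.72 billion) / 0.43 ≈ −$757 billion.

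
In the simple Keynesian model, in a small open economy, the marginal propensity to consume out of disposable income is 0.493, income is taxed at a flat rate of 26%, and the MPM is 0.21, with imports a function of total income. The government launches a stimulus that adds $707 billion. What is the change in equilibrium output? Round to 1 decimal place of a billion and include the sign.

Spending multiplier = 1/(1 − c(1−t) + m) = 1/(1 − 0.493×0.74 + 0.21) = 1/0.84518 ≈ 1.183.
ΔY = k × ΔG = (+$707 billion) / 0.84518 ≈ +$836.5 billion.

+$836.5 billion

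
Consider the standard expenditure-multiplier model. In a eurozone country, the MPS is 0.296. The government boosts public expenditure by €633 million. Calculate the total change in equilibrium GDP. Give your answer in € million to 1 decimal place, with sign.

+€2,138.5 million

MPC = 1 − MPS = 1 − 0.296 = 0.704.
Spending multiplier = 1/(1 − MPC) = 1/(1 − 0.704) = 1/0.296 ≈ 3.378.
ΔY = k × ΔG = (+€633 million) / 0.296 ≈ +€2,138.5 million.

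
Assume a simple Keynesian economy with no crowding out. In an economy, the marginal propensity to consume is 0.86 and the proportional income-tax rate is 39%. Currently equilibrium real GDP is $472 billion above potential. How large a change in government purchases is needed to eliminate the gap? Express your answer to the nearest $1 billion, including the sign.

−$224 billion

Spending multiplier = 1/(1 − c(1−t)) = 1/(1 − 0.86×0.61) = 1/0.4754 ≈ 2.103.
Need ΔY = −$472 billion, so ΔG = ΔY/k = (−$472 billion) × 0.4754 ≈ −$224 billion.
The government should cut government purchases by $224 billion.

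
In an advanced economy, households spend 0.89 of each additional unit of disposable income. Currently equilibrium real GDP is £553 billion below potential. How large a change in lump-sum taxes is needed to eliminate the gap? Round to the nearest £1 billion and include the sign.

−£68 billion

Spending multiplier = 1/(1 − MPC) = 1/(1 − 0.89) = 1/0.11 ≈ 9.091.
Tax multiplier = −c·k = −0.89/0.11 ≈ −8.091. Need ΔY = +£553 billion, so ΔT = ΔY/(−c·k) = −(+£553 billion) × 0.11 / 0.89 ≈ −£68 billion.
The government should cut lump-sum taxes by £68 billion.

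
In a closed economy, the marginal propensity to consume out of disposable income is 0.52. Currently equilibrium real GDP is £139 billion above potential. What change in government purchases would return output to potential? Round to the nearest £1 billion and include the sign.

Spending multiplier = 1/(1 − MPC) = 1/(1 − 0.52) = 1/0.48 ≈ 2.083.
Need ΔY = −£139 billion, so ΔG = ΔY/k = (−£139 billion) × 0.48 ≈ −£67 billion.
The government should cut government purchases by £67 billion.

−£67 billion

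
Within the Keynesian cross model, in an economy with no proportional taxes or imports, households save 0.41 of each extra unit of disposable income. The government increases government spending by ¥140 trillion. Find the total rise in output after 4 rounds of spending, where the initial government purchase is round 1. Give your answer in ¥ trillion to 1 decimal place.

MPC = 1 − MPS = 1 − 0.41 = 0.59.
Round 1 adds ΔG = ¥140 trillion; each later round is MPC = 0.59 times the previous.
After 4 rounds: 140 + 82.6 + 48.734 + 28.75306 = ΔG·(1 − c^4)/(1 − c) = 140 × (1 − 0.12117361)/0.41 ≈ ¥300.1 trillion.

¥300.1 trillion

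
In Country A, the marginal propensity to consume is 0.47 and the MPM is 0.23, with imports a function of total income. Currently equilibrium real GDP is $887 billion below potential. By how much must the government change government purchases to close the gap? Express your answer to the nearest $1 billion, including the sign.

+$674 billion

Spending multiplier = 1/(1 − c + m) = 1/(1 − 0.47 + 0.23) = 1/0.76 ≈ 1.316.
Need ΔY = +$887 billion, so ΔG = ΔY/k = (+$887 billion) × 0.76 ≈ +$674 billion.
The government should increase government purchases by $674 billion.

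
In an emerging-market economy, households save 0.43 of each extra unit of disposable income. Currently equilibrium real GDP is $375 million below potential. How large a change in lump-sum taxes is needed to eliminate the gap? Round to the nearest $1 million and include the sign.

MPC = 1 − MPS = 1 − 0.43 = 0.57.
Spending multiplier = 1/(1 − MPC) = 1/(1 − 0.57) = 1/0.43 ≈ 2.326.
Tax multiplier = −c·k = −0.57/0.43 ≈ −1.326. Need ΔY = +$375 million, so ΔT = ΔY/(−c·k) = −(+$375 million) × 0.43 / 0.57 ≈ −$283 million.
The government should cut lump-sum taxes by $283 million.

−$283 million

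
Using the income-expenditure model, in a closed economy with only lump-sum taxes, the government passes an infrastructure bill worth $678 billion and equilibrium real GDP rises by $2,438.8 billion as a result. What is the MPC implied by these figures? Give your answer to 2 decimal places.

Implied spending multiplier k = ΔY/ΔG = 2,438.8/678 ≈ 3.5971.
Since k = 1/(1 − MPC), MPC = 1 − 1/k = 1 − ΔG/ΔY = 1 − 678/2,438.8 ≈ 0.72.

0.72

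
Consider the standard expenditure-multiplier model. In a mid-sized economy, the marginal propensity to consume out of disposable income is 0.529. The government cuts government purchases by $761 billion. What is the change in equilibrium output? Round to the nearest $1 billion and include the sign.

Spending multiplier = 1/(1 − MPC) = 1/(1 − 0.529) = 1/0.471 ≈ 2.123.
ΔY = k × ΔG = (−$761 billion) / 0.471 ≈ −$1,616 billion.

−$1,616 billion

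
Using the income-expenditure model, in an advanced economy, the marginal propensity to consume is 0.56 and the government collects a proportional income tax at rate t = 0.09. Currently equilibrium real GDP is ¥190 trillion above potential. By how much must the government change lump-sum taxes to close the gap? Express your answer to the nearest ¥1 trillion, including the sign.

Spending multiplier = 1/(1 − c(1−t)) = 1/(1 − 0.56×0.91) = 1/0.4904 ≈ 2.039.
Tax multiplier = −c·k = −0.56/0.4904 ≈ −1.142. Need ΔY = −¥190 trillion, so ΔT = ΔY/(−c·k) = −(−¥190 trillion) × 0.4904 / 0.56 ≈ +¥166 trillion.
The government should raise lump-sum taxes by ¥166 trillion.

+¥166 trillion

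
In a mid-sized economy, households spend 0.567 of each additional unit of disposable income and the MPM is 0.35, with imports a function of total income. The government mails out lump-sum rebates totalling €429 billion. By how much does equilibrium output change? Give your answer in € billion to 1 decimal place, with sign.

+€310.7 billion

A lump-sum tax change of −€429 billion shifts disposable income by +€429 billion; first-round consumption changes by −c × ΔT = −0.567 × (−€429 billion) = +€243.243 billion.
Expenditure multiplier = 1/(1 − c + m) = 1/(1 − 0.567 + 0.35) = 1/0.783 ≈ 1.277.
The tax multiplier is −c × k ≈ −0.724, so ΔY = k × (−c·ΔT) = (+€243.243 billion) / 0.783 ≈ +€310.7 billion.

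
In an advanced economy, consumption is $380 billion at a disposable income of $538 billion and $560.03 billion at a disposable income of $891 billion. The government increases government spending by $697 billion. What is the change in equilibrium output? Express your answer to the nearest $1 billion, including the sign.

MPC = ΔC/ΔYd = (560.03 − 380)/(891 − 538) = 180.03/353 = 0.51.
Government-spending multiplier = 1/(1 − MPC) = 1/(1 − 0.51) = 1/0.49 ≈ 2.041.
ΔY = k × ΔG = (+$697 billion) / 0.49 ≈ +$1,422 billion.

+$1,422 billion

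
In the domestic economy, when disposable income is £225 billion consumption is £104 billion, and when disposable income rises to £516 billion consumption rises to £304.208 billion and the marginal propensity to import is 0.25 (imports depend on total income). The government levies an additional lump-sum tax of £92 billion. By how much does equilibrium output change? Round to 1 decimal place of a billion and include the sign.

MPC = ΔC/ΔYd = (304.208 − 104)/(516 − 225) = 200.208/291 = 0.688.
A lump-sum tax change of +£92 billion shifts disposable income by −£92 billion; first-round consumption changes by −c × ΔT = −0.688 × (+£92 billion) = −£63.296 billion.
Expenditure multiplier = 1/(1 − c + m) = 1/(1 − 0.688 + 0.25) = 1/0.562 ≈ 1.779.
The tax multiplier is −c × k ≈ −1.224, so ΔY = k × (−c·ΔT) = (−£63.296 billion) / 0.562 ≈ −£112.6 billion.

−£112.6 billion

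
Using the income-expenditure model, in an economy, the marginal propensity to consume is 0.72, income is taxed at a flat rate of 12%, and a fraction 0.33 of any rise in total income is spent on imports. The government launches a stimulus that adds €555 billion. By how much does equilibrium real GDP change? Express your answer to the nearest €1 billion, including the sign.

Expenditure multiplier = 1/(1 − c(1−t) + m) = 1/(1 − 0.72×0.88 + 0.33) = 1/0.6964 ≈ 1.436.
ΔY = k × ΔG = (+€555 billion) / 0.6964 ≈ +€797 billion.

+€797 billion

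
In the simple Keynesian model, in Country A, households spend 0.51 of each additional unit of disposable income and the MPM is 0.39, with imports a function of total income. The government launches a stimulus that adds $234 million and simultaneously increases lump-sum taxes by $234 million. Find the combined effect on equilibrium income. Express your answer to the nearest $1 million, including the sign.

Expenditure multiplier = 1/(1 − c + m) = 1/(1 − 0.51 + 0.39) = 1/0.88 ≈ 1.136.
ΔG contributes k·ΔG = (+$234 million) / 0.88 ≈ +$265.9 million.
ΔT of +$234 million changes first-round spending by −c·ΔT = −$119.34 million, contributing k·(−c·ΔT) = (−$119.34 million) / 0.88 ≈ −$135.6 million.
Net ΔY = k(ΔG − c·ΔT) = (+$114.66 million) / 0.88 ≈ +$130 million.

+$130 million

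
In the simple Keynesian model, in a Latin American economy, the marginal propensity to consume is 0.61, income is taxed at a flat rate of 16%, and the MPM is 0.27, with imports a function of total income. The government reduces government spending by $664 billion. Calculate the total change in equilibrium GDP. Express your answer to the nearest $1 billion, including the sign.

Expenditure multiplier = 1/(1 − c(1−t) + m) = 1/(1 − 0.61×0.84 + 0.27) = 1/0.7576 ≈ 1.32.
ΔY = k × ΔG = (−$664 billion) / 0.7576 ≈ −$876 billion.

−$876 billion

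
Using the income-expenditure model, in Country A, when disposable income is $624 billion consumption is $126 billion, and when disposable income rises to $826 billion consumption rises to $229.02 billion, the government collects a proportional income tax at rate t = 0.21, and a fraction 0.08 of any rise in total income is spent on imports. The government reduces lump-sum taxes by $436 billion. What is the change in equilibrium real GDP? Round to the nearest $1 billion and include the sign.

MPC = ΔC/ΔYd = (229.02 − 126)/(826 − 624) = 103.02/202 = 0.51.
A lump-sum tax change of −$436 billion shifts disposable income by +$436 billion; first-round consumption changes by −c × ΔT = −0.51 × (−$436 billion) = +$222.36 billion.
Expenditure multiplier = 1/(1 − c(1−t) + m) = 1/(1 − 0.51×0.79 + 0.08) = 1/0.6771 ≈ 1.477.
The tax multiplier is −c × k ≈ −0.753, so ΔY = k × (−c·ΔT) = (+$222.36 billion) / 0.6771 ≈ +$328 billion.

+$328 billion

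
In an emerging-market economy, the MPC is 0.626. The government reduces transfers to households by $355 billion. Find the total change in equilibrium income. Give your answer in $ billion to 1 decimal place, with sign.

The transfer change shifts disposable income by −$355 billion, so first-round consumption changes by c·ΔTR = 0.626 × (−$355 billion) = −$222.23 billion.
Expenditure multiplier = 1/(1 − MPC) = 1/(1 − 0.626) = 1/0.374 ≈ 2.674.
The transfer multiplier is c × k ≈ 1.674, so ΔY = k × (c·ΔTR) = (−$222.23 billion) / 0.374 ≈ −$594.2 billion.

−$594.2 billion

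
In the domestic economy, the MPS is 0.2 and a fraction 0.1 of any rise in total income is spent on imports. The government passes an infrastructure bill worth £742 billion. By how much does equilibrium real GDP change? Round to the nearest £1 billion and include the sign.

MPC = 1 − MPS = 1 − 0.2 = 0.8.
Government-spending multiplier = 1/(1 − c + m) = 1/(1 − 0.8 + 0.1) = 1/0.3 ≈ 3.333.
ΔY = k × ΔG = (+£742 billion) / 0.3 ≈ +£2,473 billion.

+£2,473 billion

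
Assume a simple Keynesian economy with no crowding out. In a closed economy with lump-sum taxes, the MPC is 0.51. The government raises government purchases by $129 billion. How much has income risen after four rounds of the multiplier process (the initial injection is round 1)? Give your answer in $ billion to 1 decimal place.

$245.5 billion

Round 1 adds ΔG = $129 billion; each later round is MPC = 0.51 times the previous.
After 4 rounds: 129 + 65.79 + 33.5529 + 17.111979 = ΔG·(1 − c^4)/(1 − c) = 129 × (1 − 0.06765201)/0.49 ≈ $245.5 billion.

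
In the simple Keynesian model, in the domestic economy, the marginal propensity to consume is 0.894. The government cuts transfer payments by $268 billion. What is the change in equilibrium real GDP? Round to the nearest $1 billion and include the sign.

The transfer change shifts disposable income by −$268 billion, so first-round consumption changes by c·ΔTR = 0.894 × (−$268 billion) = −$239.592 billion.
Expenditure multiplier = 1/(1 − MPC) = 1/(1 − 0.894) = 1/0.106 ≈ 9.434.
The transfer multiplier is c × k ≈ 8.434, so ΔY = k × (c·ΔTR) = (−$239.592 billion) / 0.106 ≈ −$2,260 billion.

−$2,260 billion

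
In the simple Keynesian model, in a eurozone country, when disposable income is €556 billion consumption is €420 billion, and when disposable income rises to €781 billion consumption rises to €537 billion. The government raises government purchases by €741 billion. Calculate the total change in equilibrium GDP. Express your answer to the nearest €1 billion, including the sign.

+€1,544 billion

MPC = ΔC/ΔYd = (537 − 420)/(781 − 556) = 117/225 = 0.52.
Expenditure multiplier = 1/(1 − MPC) = 1/(1 − 0.52) = 1/0.48 ≈ 2.083.
ΔY = k × ΔG = (+€741 billion) / 0.48 ≈ +€1,544 billion.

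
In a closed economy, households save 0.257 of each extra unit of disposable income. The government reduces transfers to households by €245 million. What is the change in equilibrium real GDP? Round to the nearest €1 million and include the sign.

−€708 million

MPC = 1 − MPS = 1 − 0.257 = 0.743.
The transfer change shifts disposable income by −€245 million, so first-round consumption changes by c·ΔTR = 0.743 × (−€245 million) = −€182.035 million.
Expenditure multiplier = 1/(1 − MPC) = 1/(1 − 0.743) = 1/0.257 ≈ 3.891.
The transfer multiplier is c × k ≈ 2.891, so ΔY = k × (c·ΔTR) = (−€182.035 million) / 0.257 ≈ −€708 million.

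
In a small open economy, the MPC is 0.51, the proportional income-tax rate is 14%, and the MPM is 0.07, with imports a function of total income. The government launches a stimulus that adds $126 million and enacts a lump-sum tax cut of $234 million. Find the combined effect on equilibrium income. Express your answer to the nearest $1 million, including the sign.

+$389 million

Expenditure multiplier = 1/(1 − c(1−t) + m) = 1/(1 − 0.51×0.86 + 0.07) = 1/0.6314 ≈ 1.584.
ΔG contributes k·ΔG = (+$126 million) / 0.6314 ≈ +$199.6 million.
ΔT of −$234 million changes first-round spending by −c·ΔT = +$119.34 million, contributing k·(−c·ΔT) = (+$119.34 million) / 0.6314 ≈ +$189 million.
Net ΔY = k(ΔG − c·ΔT) = (+$245.34 million) / 0.6314 ≈ +$389 million.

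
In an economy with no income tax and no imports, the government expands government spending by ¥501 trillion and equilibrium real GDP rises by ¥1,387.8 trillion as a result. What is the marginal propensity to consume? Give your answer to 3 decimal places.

0.639

Implied spending multiplier k = ΔY/ΔG = 1,387.8/501 ≈ 2.7701.
Since k = 1/(1 − MPC), MPC = 1 − 1/k = 1 − ΔG/ΔY = 1 − 501/1,387.8 ≈ 0.639.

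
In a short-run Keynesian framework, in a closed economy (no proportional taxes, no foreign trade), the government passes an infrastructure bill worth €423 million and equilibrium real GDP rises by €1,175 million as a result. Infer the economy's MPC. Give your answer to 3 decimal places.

0.640

Implied spending multiplier k = ΔY/ΔG = 1,175/423 ≈ 2.7778.
Since k = 1/(1 − MPC), MPC = 1 − 1/k = 1 − ΔG/ΔY = 1 − 423/1,175 = 0.640.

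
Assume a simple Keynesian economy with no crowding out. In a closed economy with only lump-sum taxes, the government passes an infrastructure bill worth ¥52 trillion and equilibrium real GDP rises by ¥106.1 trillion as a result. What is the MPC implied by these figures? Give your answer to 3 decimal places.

Implied spending multiplier k = ΔY/ΔG = 106.1/52 ≈ 2.0404.
Since k = 1/(1 − MPC), MPC = 1 − 1/k = 1 − ΔG/ΔY = 1 − 52/106.1 ≈ 0.510.

0.510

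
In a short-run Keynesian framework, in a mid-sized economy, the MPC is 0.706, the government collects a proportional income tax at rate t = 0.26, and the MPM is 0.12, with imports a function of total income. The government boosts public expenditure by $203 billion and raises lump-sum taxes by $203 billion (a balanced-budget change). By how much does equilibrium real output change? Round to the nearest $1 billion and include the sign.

+$100 billion

Expenditure multiplier = 1/(1 − c(1−t) + m) = 1/(1 − 0.706×0.74 + 0.12) = 1/0.59756 ≈ 1.673.
ΔG contributes k·ΔG = (+$203 billion) / 0.59756 ≈ +$339.7 billion.
ΔT of +$203 billion changes first-round spending by −c·ΔT = −$143.318 billion, contributing k·(−c·ΔT) = (−$143.318 billion) / 0.59756 ≈ −$239.8 billion.
Net ΔY = k(ΔG − c·ΔT) = (+$59.682 billion) / 0.59756 ≈ +$100 billion.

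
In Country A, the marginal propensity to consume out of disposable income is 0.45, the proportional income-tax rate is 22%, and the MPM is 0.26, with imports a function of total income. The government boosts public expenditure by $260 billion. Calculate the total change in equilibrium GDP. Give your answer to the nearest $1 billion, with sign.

+$286 billion

Government-spending multiplier = 1/(1 − c(1−t) + m) = 1/(1 − 0.45×0.78 + 0.26) = 1/0.909 ≈ 1.1.
ΔY = k × ΔG = (+$260 billion) / 0.909 ≈ +$286 billion.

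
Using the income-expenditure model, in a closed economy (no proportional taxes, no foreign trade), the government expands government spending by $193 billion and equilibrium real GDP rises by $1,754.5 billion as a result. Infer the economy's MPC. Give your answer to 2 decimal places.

Implied spending multiplier k = ΔY/ΔG = 1,754.5/193 ≈ 9.0907.
Since k = 1/(1 − MPC), MPC = 1 − 1/k = 1 − ΔG/ΔY = 1 − 193/1,754.5 ≈ 0.89.

0.89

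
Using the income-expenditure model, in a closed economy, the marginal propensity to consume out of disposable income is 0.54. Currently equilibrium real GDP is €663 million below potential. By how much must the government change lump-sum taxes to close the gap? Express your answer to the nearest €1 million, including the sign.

Spending multiplier = 1/(1 − MPC) = 1/(1 − 0.54) = 1/0.46 ≈ 2.174.
Tax multiplier = −c·k = −0.54/0.46 ≈ −1.174. Need ΔY = +€663 million, so ΔT = ΔY/(−c·k) = −(+€663 million) × 0.46 / 0.54 ≈ −€565 million.
The government should cut lump-sum taxes by €565 million.

−€565 million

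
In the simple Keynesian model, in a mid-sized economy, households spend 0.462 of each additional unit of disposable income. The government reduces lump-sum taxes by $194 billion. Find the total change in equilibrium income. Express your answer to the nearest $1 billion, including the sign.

A lump-sum tax change of −$194 billion shifts disposable income by +$194 billion; first-round consumption changes by −c × ΔT = −0.462 × (−$194 billion) = +$89.628 billion.
Expenditure multiplier = 1/(1 − MPC) = 1/(1 − 0.462) = 1/0.538 ≈ 1.859.
The tax multiplier is −c × k ≈ −0.859, so ΔY = k × (−c·ΔT) = (+$89.628 billion) / 0.538 ≈ +$167 billion.

+$167 billion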